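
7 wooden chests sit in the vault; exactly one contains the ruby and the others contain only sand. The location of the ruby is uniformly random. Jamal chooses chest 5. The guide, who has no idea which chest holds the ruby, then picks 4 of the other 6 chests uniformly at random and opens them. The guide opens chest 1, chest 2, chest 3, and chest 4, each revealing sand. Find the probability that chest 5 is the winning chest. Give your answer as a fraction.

1/3

Condition on the true location of the ruby.
If it is in any of chests 1, 2, 3, and 4 (prior 1/7 each): that chest was opened and seen not to hold the prize — ruled out; weight (1/7)·0 = 0 each.
If it is in any of chests 5, 6, and 7 (prior 1/7 each): the guide picks exactly this set with probability 1/15 regardless, and none is the prize; weight (1/7)·(1/15) = 1/105 each.
The weights sum to 1/35.
So P(the ruby in chest 5 | the guide opened chest 1, chest 2, chest 3, and chest 4) = (1/105) / (1/35) = 1/3.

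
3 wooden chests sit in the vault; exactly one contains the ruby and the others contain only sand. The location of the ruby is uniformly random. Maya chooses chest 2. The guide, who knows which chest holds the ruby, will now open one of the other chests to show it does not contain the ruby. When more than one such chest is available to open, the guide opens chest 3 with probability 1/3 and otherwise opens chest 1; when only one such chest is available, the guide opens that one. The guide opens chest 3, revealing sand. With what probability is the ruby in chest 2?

1/4

Apply Bayes' rule, conditioning on where the ruby actually is.
If it is in chest 1 (prior 1/3): only chest 3 is available, probability 1; weight (1/3)·1 = 1/3.
If it is in chest 2 (prior 1/3): chest 3 is available, opened with probability 1/3; weight (1/3)·(1/3) = 1/9.
If it is in chest 3 (prior 1/3): the guide opened chest 3, so this case is ruled out; weight (1/3)·0 = 0.
The weights sum to 4/9.
So P(the ruby in chest 2 | the guide opened chest 3) = (1/9) / (4/9) = 1/4.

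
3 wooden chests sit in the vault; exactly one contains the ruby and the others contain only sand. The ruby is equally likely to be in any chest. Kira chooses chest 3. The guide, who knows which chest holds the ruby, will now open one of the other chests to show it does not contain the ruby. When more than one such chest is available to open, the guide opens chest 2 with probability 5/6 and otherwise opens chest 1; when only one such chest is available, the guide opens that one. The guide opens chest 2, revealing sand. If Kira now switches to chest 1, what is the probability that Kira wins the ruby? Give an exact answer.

Consider each possible location of the ruby in turn.
If it is in chest 1 (prior 1/3): only chest 2 is available, probability 1; weight (1/3)·1 = 1/3.
If it is in chest 2 (prior 1/3): the guide opened chest 2, so this case is ruled out; weight (1/3)·0 = 0.
If it is in chest 3 (prior 1/3): chest 2 is available, opened with probability 5/6; weight (1/3)·(5/6) = 5/18.
The weights sum to 11/18.
So P(the ruby in chest 1 | the guide opened chest 2) = (1/3) / (11/18) = 6/11.

6/11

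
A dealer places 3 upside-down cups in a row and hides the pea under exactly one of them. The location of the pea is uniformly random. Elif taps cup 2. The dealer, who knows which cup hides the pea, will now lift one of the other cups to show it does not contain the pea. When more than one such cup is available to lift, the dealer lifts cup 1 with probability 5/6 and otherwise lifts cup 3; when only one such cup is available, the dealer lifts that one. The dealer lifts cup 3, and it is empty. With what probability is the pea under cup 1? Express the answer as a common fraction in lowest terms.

Apply Bayes' rule, conditioning on where the pea actually is.
If it is under cup 1 (prior 1/3): only cup 3 is available, probability 1; weight (1/3)·1 = 1/3.
If it is under cup 2 (prior 1/3): cup 1 is available but not opened, probability 1/6; weight (1/3)·(1/6) = 1/18.
If it is under cup 3 (prior 1/3): the dealer opened cup 3, so this case is ruled out; weight (1/3)·0 = 0.
The weights sum to 7/18.
So P(the pea under cup 1 | the dealer opened cup 3) = (1/3) / (7/18) = 6/7.

6/7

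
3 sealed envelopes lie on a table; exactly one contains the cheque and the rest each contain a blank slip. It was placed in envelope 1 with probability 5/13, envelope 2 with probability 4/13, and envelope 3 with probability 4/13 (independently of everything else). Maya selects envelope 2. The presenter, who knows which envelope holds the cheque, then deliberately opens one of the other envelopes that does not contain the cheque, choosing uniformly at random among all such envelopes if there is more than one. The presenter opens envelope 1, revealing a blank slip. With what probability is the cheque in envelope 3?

Apply Bayes' rule, conditioning on where the cheque actually is.
If it is in envelope 1 (prior 5/13): the presenter opened envelope 1, so this case is ruled out; weight (5/13)·0 = 0.
If it is in envelope 2 (prior 4/13): the presenter has 2 equally likely choices, so probability 1/2; weight (4/13)·(1/2) = 2/13.
If it is in envelope 3 (prior 4/13): the presenter has no choice, probability 1; weight (4/13)·1 = 4/13.
The weights sum to 6/13.
So P(the cheque in envelope 3 | the presenter opened envelope 1) = (4/13) / (6/13) = 2/3.

2/3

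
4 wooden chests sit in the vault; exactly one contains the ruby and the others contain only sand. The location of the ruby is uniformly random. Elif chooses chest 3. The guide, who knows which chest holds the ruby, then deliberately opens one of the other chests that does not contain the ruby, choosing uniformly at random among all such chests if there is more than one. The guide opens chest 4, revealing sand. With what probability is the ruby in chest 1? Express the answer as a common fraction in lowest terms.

Apply Bayes' rule, conditioning on where the ruby actually is.
If it is in either of chests 1 and 2 (prior 1/4 each): the guide has 2 equally likely choices, so probability 1/2; weight (1/4)·(1/2) = 1/8 each.
If it is in chest 3 (prior 1/4): the guide has 3 equally likely choices, so probability 1/3; weight (1/4)·(1/3) = 1/12.
If it is in chest 4 (prior 1/4): the guide opened chest 4, so this case is ruled out; weight (1/4)·0 = 0.
The weights sum to 1/3.
So P(the ruby in chest 1 | the guide opened chest 4) = (1/8) / (1/3) = 3/8.

3/8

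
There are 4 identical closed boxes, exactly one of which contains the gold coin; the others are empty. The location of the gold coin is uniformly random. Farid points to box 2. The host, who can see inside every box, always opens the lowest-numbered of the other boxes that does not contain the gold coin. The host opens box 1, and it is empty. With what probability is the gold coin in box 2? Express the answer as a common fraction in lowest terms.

Apply Bayes' rule, conditioning on where the gold coin actually is.
If it is in box 1 (prior 1/4): the host opened box 1, so this case is ruled out; weight (1/4)·0 = 0.
If it is in any of boxes 2, 3, and 4 (prior 1/4 each): box 1 is the lowest-numbered option available, probability 1; weight (1/4)·1 = 1/4 each.
The weights sum to 3/4.
So P(the gold coin in box 2 | the host opened box 1) = (1/4) / (3/4) = 1/3.

1/3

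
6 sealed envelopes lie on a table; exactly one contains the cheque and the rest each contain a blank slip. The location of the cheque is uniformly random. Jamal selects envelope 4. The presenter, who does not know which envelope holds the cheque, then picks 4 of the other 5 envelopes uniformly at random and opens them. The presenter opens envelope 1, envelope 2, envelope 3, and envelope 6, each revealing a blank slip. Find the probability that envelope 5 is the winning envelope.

1/2

Because the presenter chose which envelopes to open without knowing where the cheque is, the choice is independent of the prize location. Learning that none of the 4 opened envelopes holds the cheque simply rules out those 4 locations and leaves the remaining 2 envelopes still equally likely by symmetry.
So P(the cheque in envelope 5) = 1/2.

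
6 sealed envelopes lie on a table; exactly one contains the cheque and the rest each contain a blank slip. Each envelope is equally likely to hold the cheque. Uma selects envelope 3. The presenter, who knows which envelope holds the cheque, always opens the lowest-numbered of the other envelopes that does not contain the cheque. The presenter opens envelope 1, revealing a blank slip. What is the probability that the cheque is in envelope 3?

1/5

Consider each possible location of the cheque in turn.
If it is in envelope 1 (prior 1/6): the presenter opened envelope 1, so this case is ruled out; weight (1/6)·0 = 0.
If it is in any of envelopes 2, 3, 4, 5, and 6 (prior 1/6 each): envelope 1 is the lowest-numbered option available, probability 1; weight (1/6)·1 = 1/6 each.
The weights sum to 5/6.
So P(the cheque in envelope 3 | the presenter opened envelope 1) = (1/6) / (5/6) = 1/5.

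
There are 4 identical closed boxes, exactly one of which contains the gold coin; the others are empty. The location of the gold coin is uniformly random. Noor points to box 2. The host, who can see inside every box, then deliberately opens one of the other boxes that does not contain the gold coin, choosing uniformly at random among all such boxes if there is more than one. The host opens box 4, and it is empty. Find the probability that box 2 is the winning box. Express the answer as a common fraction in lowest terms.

1/4

Consider each possible location of the gold coin in turn.
If it is in either of boxes 1 and 3 (prior 1/4 each): the host has 2 equally likely choices, so probability 1/2; weight (1/4)·(1/2) = 1/8 each.
If it is in box 2 (prior 1/4): the host has 3 equally likely choices, so probability 1/3; weight (1/4)·(1/3) = 1/12.
If it is in box 4 (prior 1/4): the host opened box 4, so this case is ruled out; weight (1/4)·0 = 0.
The weights sum to 1/3.
So P(the gold coin in box 2 | the host opened box 4) = (1/12) / (1/3) = 1/4.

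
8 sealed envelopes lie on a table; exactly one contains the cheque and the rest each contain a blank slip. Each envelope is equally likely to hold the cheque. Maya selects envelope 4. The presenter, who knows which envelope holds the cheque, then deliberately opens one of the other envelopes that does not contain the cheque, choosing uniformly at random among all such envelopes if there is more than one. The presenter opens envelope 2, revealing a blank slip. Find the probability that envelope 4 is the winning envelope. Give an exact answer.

Consider each possible location of the cheque in turn.
If it is in any of envelopes 1, 3, 5, 6, 7, and 8 (prior 1/8 each): the presenter has 6 equally likely choices, so probability 1/6; weight (1/8)·(1/6) = 1/48 each.
If it is in envelope 2 (prior 1/8): the presenter opened envelope 2, so this case is ruled out; weight (1/8)·0 = 0.
If it is in envelope 4 (prior 1/8): the presenter has 7 equally likely choices, so probability 1/7; weight (1/8)·(1/7) = 1/56.
The weights sum to 1/7.
So P(the cheque in envelope 4 | the presenter opened envelope 2) = (1/56) / (1/7) = 1/8.

1/8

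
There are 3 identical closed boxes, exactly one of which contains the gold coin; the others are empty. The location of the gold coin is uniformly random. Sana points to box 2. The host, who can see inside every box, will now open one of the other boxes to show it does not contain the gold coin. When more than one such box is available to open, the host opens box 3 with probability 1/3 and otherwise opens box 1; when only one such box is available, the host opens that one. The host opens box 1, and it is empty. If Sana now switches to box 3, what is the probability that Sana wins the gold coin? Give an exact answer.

Consider each possible location of the gold coin in turn.
If it is in box 1 (prior 1/3): the host opened box 1, so this case is ruled out; weight (1/3)·0 = 0.
If it is in box 2 (prior 1/3): box 3 is available but not opened, probability 2/3; weight (1/3)·(2/3) = 2/9.
If it is in box 3 (prior 1/3): only box 1 is available, probability 1; weight (1/3)·1 = 1/3.
The weights sum to 5/9.
So P(the gold coin in box 3 | the host opened box 1) = (1/3) / (5/9) = 3/5.

3/5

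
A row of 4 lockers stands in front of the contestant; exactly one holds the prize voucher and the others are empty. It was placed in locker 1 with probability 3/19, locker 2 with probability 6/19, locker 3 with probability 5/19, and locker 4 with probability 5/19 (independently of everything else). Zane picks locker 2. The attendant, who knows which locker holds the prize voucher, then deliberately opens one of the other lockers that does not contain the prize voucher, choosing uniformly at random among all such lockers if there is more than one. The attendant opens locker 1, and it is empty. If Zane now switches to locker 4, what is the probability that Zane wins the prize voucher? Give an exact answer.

5/14

Apply Bayes' rule, conditioning on where the prize voucher actually is.
If it is in locker 1 (prior 3/19): the attendant opened locker 1, so this case is ruled out; weight (3/19)·0 = 0.
If it is in locker 2 (prior 6/19): the attendant has 3 equally likely choices, so probability 1/3; weight (6/19)·(1/3) = 2/19.
If it is in either of lockers 3 and 4 (prior 5/19 each): the attendant has 2 equally likely choices, so probability 1/2; weight (5/19)·(1/2) = 5/38 each.
The weights sum to 7/19.
So P(the prize voucher in locker 4 | the attendant opened locker 1) = (5/38) / (7/19) = 5/14.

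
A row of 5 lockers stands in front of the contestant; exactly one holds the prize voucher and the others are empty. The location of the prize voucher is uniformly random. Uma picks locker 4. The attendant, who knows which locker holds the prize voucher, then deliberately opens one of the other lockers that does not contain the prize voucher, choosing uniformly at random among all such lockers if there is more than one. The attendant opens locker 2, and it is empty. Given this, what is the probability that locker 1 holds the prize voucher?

Consider each possible location of the prize voucher in turn.
If it is in any of lockers 1, 3, and 5 (prior 1/5 each): the attendant has 3 equally likely choices, so probability 1/3; weight (1/5)·(1/3) = 1/15 each.
If it is in locker 2 (prior 1/5): the attendant opened locker 2, so this case is ruled out; weight (1/5)·0 = 0.
If it is in locker 4 (prior 1/5): the attendant has 4 equally likely choices, so probability 1/4; weight (1/5)·(1/4) = 1/20.
The weights sum to 1/4.
So P(the prize voucher in locker 1 | the attendant opened locker 2) = (1/15) / (1/4) = 4/15.

4/15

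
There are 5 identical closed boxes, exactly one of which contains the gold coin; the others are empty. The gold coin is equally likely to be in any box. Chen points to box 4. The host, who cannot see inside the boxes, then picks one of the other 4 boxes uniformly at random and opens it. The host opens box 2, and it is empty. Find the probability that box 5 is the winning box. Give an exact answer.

1/4

Because the host chose which box to open without knowing where the gold coin is, the choice is independent of the prize location. Learning that box 2 does not hold the gold coin simply rules out that one location and leaves the remaining 4 boxes still equally likely by symmetry.
So P(the gold coin in box 5) = 1/4.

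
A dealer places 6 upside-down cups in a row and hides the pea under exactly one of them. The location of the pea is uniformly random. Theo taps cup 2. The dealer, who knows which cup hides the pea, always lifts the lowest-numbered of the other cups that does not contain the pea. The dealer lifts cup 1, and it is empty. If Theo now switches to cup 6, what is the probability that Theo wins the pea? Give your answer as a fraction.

Apply Bayes' rule, conditioning on where the pea actually is.
If it is under cup 1 (prior 1/6): the dealer opened cup 1, so this case is ruled out; weight (1/6)·0 = 0.
If it is under any of cups 2, 3, 4, 5, and 6 (prior 1/6 each): cup 1 is the lowest-numbered option available, probability 1; weight (1/6)·1 = 1/6 each.
The weights sum to 5/6.
So P(the pea under cup 6 | the dealer opened cup 1) = (1/6) / (5/6) = 1/5.

1/5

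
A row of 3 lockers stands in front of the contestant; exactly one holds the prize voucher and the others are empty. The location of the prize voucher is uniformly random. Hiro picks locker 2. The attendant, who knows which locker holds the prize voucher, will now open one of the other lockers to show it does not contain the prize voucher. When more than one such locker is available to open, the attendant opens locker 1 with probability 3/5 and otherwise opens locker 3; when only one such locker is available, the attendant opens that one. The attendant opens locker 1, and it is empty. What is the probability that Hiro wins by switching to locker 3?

5/8

Consider each possible location of the prize voucher in turn.
If it is in locker 1 (prior 1/3): the attendant opened locker 1, so this case is ruled out; weight (1/3)·0 = 0.
If it is in locker 2 (prior 1/3): locker 1 is available, opened with probability 3/5; weight (1/3)·(3/5) = 1/5.
If it is in locker 3 (prior 1/3): only locker 1 is available, probability 1; weight (1/3)·1 = 1/3.
The weights sum to 8/15.
So P(the prize voucher in locker 3 | the attendant opened locker 1) = (1/3) / (8/15) = 5/8.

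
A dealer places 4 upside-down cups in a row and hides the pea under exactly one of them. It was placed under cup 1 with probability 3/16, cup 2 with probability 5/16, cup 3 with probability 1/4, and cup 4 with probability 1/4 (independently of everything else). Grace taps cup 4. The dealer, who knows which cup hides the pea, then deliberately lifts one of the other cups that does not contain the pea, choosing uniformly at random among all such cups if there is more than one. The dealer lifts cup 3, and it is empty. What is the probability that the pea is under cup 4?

1/4

Consider each possible location of the pea in turn.
If it is under cup 1 (prior 3/16): the dealer has 2 equally likely choices, so probability 1/2; weight (3/16)·(1/2) = 3/32.
If it is under cup 2 (prior 5/16): the dealer has 2 equally likely choices, so probability 1/2; weight (5/16)·(1/2) = 5/32.
If it is under cup 3 (prior 1/4): the dealer opened cup 3, so this case is ruled out; weight (1/4)·0 = 0.
If it is under cup 4 (prior 1/4): the dealer has 3 equally likely choices, so probability 1/3; weight (1/4)·(1/3) = 1/12.
The weights sum to 1/3.
So P(the pea under cup 4 | the dealer opened cup 3) = (1/12) / (1/3) = 1/4.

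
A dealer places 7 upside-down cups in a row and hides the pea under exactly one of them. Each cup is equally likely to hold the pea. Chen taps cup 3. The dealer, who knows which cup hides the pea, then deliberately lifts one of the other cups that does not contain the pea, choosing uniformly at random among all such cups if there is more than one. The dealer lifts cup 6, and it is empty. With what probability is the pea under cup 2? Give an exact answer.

Condition on the true location of the pea.
If it is under any of cups 1, 2, 4, 5, and 7 (prior 1/7 each): the dealer has 5 equally likely choices, so probability 1/5; weight (1/7)·(1/5) = 1/35 each.
If it is under cup 3 (prior 1/7): the dealer has 6 equally likely choices, so probability 1/6; weight (1/7)·(1/6) = 1/42.
If it is under cup 6 (prior 1/7): the dealer opened cup 6, so this case is ruled out; weight (1/7)·0 = 0.
The weights sum to 1/6.
So P(the pea under cup 2 | the dealer opened cup 6) = (1/35) / (1/6) = 6/35.

6/35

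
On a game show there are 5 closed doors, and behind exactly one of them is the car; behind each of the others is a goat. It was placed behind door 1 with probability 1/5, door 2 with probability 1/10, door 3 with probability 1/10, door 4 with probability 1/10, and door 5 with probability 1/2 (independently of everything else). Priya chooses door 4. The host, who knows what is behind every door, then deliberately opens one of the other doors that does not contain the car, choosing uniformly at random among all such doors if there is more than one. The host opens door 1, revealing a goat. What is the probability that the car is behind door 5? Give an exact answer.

Condition on the true location of the car.
If it is behind door 1 (prior 1/5): the host opened door 1, so this case is ruled out; weight (1/5)·0 = 0.
If it is behind either of doors 2 and 3 (prior 1/10 each): the host has 3 equally likely choices, so probability 1/3; weight (1/10)·(1/3) = 1/30 each.
If it is behind door 4 (prior 1/10): the host has 4 equally likely choices, so probability 1/4; weight (1/10)·(1/4) = 1/40.
If it is behind door 5 (prior 1/2): the host has 3 equally likely choices, so probability 1/3; weight (1/2)·(1/3) = 1/6.
The weights sum to 31/120.
So P(the car behind door 5 | the host opened door 1) = (1/6) / (31/120) = 20/31.

20/31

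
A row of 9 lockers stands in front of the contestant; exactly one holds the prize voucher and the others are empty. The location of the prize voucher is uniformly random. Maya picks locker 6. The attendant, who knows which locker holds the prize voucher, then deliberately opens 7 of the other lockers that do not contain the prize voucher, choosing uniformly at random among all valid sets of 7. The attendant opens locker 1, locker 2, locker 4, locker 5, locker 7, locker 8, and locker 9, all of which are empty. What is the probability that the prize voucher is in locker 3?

8/9

Condition on the true location of the prize voucher.
If it is in any of lockers 1, 2, 4, 5, 7, 8, and 9 (prior 1/9 each): that locker was opened and seen not to hold the prize — ruled out; weight (1/9)·0 = 0 each.
If it is in locker 3 (prior 1/9): the attendant has no choice, probability 1; weight (1/9)·1 = 1/9.
If it is in locker 6 (prior 1/9): the attendant has 8 equally likely choices, so probability 1/8; weight (1/9)·(1/8) = 1/72.
The weights sum to 1/8.
So P(the prize voucher in locker 3 | the attendant opened locker 1, locker 2, locker 4, locker 5, locker 7, locker 8, and locker 9) = (1/9) / (1/8) = 8/9.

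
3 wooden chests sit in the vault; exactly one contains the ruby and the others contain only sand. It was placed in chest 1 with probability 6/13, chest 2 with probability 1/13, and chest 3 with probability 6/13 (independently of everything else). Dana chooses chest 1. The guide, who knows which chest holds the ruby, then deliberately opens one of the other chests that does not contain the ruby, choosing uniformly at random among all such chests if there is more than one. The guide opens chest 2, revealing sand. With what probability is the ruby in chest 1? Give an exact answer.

Condition on the true location of the ruby.
If it is in chest 1 (prior 6/13): the guide has 2 equally likely choices, so probability 1/2; weight (6/13)·(1/2) = 3/13.
If it is in chest 2 (prior 1/13): the guide opened chest 2, so this case is ruled out; weight (1/13)·0 = 0.
If it is in chest 3 (prior 6/13): the guide has no choice, probability 1; weight (6/13)·1 = 6/13.
The weights sum to 9/13.
So P(the ruby in chest 1 | the guide opened chest 2) = (3/13) / (9/13) = 1/3.

1/3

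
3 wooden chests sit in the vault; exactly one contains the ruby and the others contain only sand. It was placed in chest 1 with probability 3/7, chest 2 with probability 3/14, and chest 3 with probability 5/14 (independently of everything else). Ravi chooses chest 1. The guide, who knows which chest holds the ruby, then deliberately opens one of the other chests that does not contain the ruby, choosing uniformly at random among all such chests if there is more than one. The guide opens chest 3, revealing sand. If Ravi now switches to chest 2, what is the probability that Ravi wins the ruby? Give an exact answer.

1/2

Apply Bayes' rule, conditioning on where the ruby actually is.
If it is in chest 1 (prior 3/7): the guide has 2 equally likely choices, so probability 1/2; weight (3/7)·(1/2) = 3/14.
If it is in chest 2 (prior 3/14): the guide has no choice, probability 1; weight (3/14)·1 = 3/14.
If it is in chest 3 (prior 5/14): the guide opened chest 3, so this case is ruled out; weight (5/14)·0 = 0.
The weights sum to 3/7.
So P(the ruby in chest 2 | the guide opened chest 3) = (3/14) / (3/7) = 1/2.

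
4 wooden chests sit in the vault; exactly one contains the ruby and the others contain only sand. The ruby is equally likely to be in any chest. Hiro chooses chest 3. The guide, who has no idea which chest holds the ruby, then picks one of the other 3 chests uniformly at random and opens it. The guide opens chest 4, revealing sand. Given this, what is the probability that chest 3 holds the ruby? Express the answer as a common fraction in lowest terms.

1/3

Condition on the true location of the ruby.
If it is in any of chests 1, 2, and 3 (prior 1/4 each): the guide picks chest 4 with probability 1/3 regardless, and it is not the prize; weight (1/4)·(1/3) = 1/12 each.
If it is in chest 4 (prior 1/4): the guide opened chest 4, so this case is ruled out; weight (1/4)·0 = 0.
The weights sum to 1/4.
So P(the ruby in chest 3 | the guide opened chest 4) = (1/12) / (1/4) = 1/3.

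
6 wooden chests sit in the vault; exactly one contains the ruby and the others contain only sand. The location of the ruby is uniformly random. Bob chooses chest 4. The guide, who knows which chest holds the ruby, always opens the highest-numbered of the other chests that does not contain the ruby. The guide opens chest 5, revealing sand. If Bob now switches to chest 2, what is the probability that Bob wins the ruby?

0

Condition on the true location of the ruby.
If it is in any of chests 1, 2, 3, and 4 (prior 1/6 each): the guide would have opened chest 6 instead, probability 0; weight (1/6)·0 = 0 each.
If it is in chest 5 (prior 1/6): the guide opened chest 5, so this case is ruled out; weight (1/6)·0 = 0.
If it is in chest 6 (prior 1/6): chest 5 is the highest-numbered option available, probability 1; weight (1/6)·1 = 1/6.
The weights sum to 1/6.
So P(the ruby in chest 2 | the guide opened chest 5) = 0 / (1/6) = 0.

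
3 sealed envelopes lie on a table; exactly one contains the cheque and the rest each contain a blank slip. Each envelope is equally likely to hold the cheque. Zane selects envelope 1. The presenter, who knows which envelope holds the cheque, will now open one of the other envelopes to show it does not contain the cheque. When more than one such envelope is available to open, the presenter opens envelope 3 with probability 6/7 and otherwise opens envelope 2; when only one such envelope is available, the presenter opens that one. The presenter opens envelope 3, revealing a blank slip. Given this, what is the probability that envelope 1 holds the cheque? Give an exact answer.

Condition on the true location of the cheque.
If it is in envelope 1 (prior 1/3): envelope 3 is available, opened with probability 6/7; weight (1/3)·(6/7) = 2/7.
If it is in envelope 2 (prior 1/3): only envelope 3 is available, probability 1; weight (1/3)·1 = 1/3.
If it is in envelope 3 (prior 1/3): the presenter opened envelope 3, so this case is ruled out; weight (1/3)·0 = 0.
The weights sum to 13/21.
So P(the cheque in envelope 1 | the presenter opened envelope 3) = (2/7) / (13/21) = 6/13.

6/13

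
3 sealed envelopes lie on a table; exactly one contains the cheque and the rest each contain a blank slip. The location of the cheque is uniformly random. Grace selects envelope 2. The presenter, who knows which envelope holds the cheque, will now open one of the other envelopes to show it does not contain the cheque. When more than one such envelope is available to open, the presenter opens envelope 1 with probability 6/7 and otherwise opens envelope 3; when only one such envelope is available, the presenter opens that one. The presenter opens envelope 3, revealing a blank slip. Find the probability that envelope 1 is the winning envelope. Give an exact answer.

Consider each possible location of the cheque in turn.
If it is in envelope 1 (prior 1/3): only envelope 3 is available, probability 1; weight (1/3)·1 = 1/3.
If it is in envelope 2 (prior 1/3): envelope 1 is available but not opened, probability 1/7; weight (1/3)·(1/7) = 1/21.
If it is in envelope 3 (prior 1/3): the presenter opened envelope 3, so this case is ruled out; weight (1/3)·0 = 0.
The weights sum to 8/21.
So P(the cheque in envelope 1 | the presenter opened envelope 3) = (1/3) / (8/21) = 7/8.

7/8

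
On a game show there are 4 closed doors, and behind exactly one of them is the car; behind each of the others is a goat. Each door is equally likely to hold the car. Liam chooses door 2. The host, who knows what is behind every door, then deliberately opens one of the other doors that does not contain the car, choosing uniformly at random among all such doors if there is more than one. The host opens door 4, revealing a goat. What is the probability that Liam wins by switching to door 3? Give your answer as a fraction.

Condition on the true location of the car.
If it is behind either of doors 1 and 3 (prior 1/4 each): the host has 2 equally likely choices, so probability 1/2; weight (1/4)·(1/2) = 1/8 each.
If it is behind door 2 (prior 1/4): the host has 3 equally likely choices, so probability 1/3; weight (1/4)·(1/3) = 1/12.
If it is behind door 4 (prior 1/4): the host opened door 4, so this case is ruled out; weight (1/4)·0 = 0.
The weights sum to 1/3.
So P(the car behind door 3 | the host opened door 4) = (1/8) / (1/3) = 3/8.

3/8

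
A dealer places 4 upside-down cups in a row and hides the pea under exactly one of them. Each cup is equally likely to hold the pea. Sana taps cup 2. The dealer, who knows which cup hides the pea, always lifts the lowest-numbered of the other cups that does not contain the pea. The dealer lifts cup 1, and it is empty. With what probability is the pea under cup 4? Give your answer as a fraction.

1/3

Apply Bayes' rule, conditioning on where the pea actually is.
If it is under cup 1 (prior 1/4): the dealer opened cup 1, so this case is ruled out; weight (1/4)·0 = 0.
If it is under any of cups 2, 3, and 4 (prior 1/4 each): cup 1 is the lowest-numbered option available, probability 1; weight (1/4)·1 = 1/4 each.
The weights sum to 3/4.
So P(the pea under cup 4 | the dealer opened cup 1) = (1/4) / (3/4) = 1/3.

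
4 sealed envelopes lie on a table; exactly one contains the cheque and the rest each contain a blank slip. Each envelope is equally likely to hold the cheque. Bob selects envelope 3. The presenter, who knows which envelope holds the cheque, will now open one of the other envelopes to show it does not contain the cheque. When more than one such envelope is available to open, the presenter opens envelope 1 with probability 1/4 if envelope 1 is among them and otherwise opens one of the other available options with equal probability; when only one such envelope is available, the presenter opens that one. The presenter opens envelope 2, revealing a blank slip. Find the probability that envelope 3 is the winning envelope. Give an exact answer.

3/13

Apply Bayes' rule, conditioning on where the cheque actually is.
If it is in envelope 1 (prior 1/4): envelope 1 holds the prize so is unavailable; the presenter chooses uniformly among the 2 others, probability 1/2; weight (1/4)·(1/2) = 1/8.
If it is in envelope 2 (prior 1/4): the presenter opened envelope 2, so this case is ruled out; weight (1/4)·0 = 0.
If it is in envelope 3 (prior 1/4): envelope 1 is available but not opened; envelope 2 gets probability (1 − 1/4)/2 = 3/8; weight (1/4)·(3/8) = 3/32.
If it is in envelope 4 (prior 1/4): envelope 1 is available but not opened, probability 3/4; weight (1/4)·(3/4) = 3/16.
The weights sum to 13/32.
So P(the cheque in envelope 3 | the presenter opened envelope 2) = (3/32) / (13/32) = 3/13.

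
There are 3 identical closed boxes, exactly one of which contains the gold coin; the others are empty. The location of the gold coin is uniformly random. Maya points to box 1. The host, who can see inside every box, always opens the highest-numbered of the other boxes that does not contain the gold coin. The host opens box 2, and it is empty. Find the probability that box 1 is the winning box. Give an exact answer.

0

Condition on the true location of the gold coin.
If it is in box 1 (prior 1/3): the host would have opened box 3 instead, probability 0; weight (1/3)·0 = 0.
If it is in box 2 (prior 1/3): the host opened box 2, so this case is ruled out; weight (1/3)·0 = 0.
If it is in box 3 (prior 1/3): box 2 is the highest-numbered option available, probability 1; weight (1/3)·1 = 1/3.
The weights sum to 1/3.
So P(the gold coin in box 1 | the host opened box 2) = 0 / (1/3) = 0.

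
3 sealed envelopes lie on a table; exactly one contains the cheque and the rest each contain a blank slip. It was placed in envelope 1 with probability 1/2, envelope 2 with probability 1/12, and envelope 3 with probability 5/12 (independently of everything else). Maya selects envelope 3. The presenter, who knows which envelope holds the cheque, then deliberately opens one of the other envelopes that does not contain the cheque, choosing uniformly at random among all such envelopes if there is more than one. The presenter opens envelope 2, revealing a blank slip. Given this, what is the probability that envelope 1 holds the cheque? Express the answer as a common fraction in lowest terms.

Condition on the true location of the cheque.
If it is in envelope 1 (prior 1/2): the presenter has no choice, probability 1; weight (1/2)·1 = 1/2.
If it is in envelope 2 (prior 1/12): the presenter opened envelope 2, so this case is ruled out; weight (1/12)·0 = 0.
If it is in envelope 3 (prior 5/12): the presenter has 2 equally likely choices, so probability 1/2; weight (5/12)·(1/2) = 5/24.
The weights sum to 17/24.
So P(the cheque in envelope 1 | the presenter opened envelope 2) = (1/2) / (17/24) = 12/17.

12/17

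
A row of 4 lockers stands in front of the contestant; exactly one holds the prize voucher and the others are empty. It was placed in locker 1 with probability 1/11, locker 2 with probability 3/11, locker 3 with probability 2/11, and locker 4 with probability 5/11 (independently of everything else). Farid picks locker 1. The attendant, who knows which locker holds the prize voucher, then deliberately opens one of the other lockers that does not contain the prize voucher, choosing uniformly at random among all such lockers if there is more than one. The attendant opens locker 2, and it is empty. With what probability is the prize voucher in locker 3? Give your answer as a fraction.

6/23

Consider each possible location of the prize voucher in turn.
If it is in locker 1 (prior 1/11): the attendant has 3 equally likely choices, so probability 1/3; weight (1/11)·(1/3) = 1/33.
If it is in locker 2 (prior 3/11): the attendant opened locker 2, so this case is ruled out; weight (3/11)·0 = 0.
If it is in locker 3 (prior 2/11): the attendant has 2 equally likely choices, so probability 1/2; weight (2/11)·(1/2) = 1/11.
If it is in locker 4 (prior 5/11): the attendant has 2 equally likely choices, so probability 1/2; weight (5/11)·(1/2) = 5/22.
The weights sum to 23/66.
So P(the prize voucher in locker 3 | the attendant opened locker 2) = (1/11) / (23/66) = 6/23.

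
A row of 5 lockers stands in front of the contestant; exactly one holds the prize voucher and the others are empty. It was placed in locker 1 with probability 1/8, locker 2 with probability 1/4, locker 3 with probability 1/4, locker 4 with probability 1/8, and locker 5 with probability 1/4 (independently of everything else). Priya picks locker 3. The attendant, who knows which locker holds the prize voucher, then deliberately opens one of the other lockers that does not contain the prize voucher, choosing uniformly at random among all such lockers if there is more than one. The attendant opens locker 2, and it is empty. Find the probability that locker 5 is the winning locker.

4/11

Condition on the true location of the prize voucher.
If it is in either of lockers 1 and 4 (prior 1/8 each): the attendant has 3 equally likely choices, so probability 1/3; weight (1/8)·(1/3) = 1/24 each.
If it is in locker 2 (prior 1/4): the attendant opened locker 2, so this case is ruled out; weight (1/4)·0 = 0.
If it is in locker 3 (prior 1/4): the attendant has 4 equally likely choices, so probability 1/4; weight (1/4)·(1/4) = 1/16.
If it is in locker 5 (prior 1/4): the attendant has 3 equally likely choices, so probability 1/3; weight (1/4)·(1/3) = 1/12.
The weights sum to 11/48.
So P(the prize voucher in locker 5 | the attendant opened locker 2) = (1/12) / (11/48) = 4/11.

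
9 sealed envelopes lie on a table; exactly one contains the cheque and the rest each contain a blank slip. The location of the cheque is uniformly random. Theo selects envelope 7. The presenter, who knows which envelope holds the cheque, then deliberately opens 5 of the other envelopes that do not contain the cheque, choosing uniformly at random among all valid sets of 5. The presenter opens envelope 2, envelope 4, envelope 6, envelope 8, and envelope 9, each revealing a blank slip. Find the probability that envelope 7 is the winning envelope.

Apply Bayes' rule, conditioning on where the cheque actually is.
If it is in any of envelopes 1, 3, and 5 (prior 1/9 each): the presenter has 21 equally likely choices, so probability 1/21; weight (1/9)·(1/21) = 1/189 each.
If it is in any of envelopes 2, 4, 6, 8, and 9 (prior 1/9 each): that envelope was opened and seen not to hold the prize — ruled out; weight (1/9)·0 = 0 each.
If it is in envelope 7 (prior 1/9): the presenter has 56 equally likely choices, so probability 1/56; weight (1/9)·(1/56) = 1/504.
The weights sum to 1/56.
So P(the cheque in envelope 7 | the presenter opened envelope 2, envelope 4, envelope 6, envelope 8, and envelope 9) = (1/504) / (1/56) = 1/9.

1/9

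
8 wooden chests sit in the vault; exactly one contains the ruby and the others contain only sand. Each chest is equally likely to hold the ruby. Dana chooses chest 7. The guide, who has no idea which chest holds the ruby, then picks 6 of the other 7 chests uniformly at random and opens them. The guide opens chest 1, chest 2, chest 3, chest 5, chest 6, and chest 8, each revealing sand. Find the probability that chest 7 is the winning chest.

Because the guide chose which chests to open without knowing where the ruby is, the choice is independent of the prize location. Learning that none of the 6 opened chests holds the ruby simply rules out those 6 locations and leaves the remaining 2 chests still equally likely by symmetry.
So P(the ruby in chest 7) = 1/2.

1/2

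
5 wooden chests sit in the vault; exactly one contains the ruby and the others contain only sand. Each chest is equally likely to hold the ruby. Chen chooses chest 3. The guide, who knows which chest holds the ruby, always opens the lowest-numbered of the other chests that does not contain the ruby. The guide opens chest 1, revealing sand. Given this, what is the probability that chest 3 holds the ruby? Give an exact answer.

Condition on the true location of the ruby.
If it is in chest 1 (prior 1/5): the guide opened chest 1, so this case is ruled out; weight (1/5)·0 = 0.
If it is in any of chests 2, 3, 4, and 5 (prior 1/5 each): chest 1 is the lowest-numbered option available, probability 1; weight (1/5)·1 = 1/5 each.
The weights sum to 4/5.
So P(the ruby in chest 3 | the guide opened chest 1) = (1/5) / (4/5) = 1/4.

1/4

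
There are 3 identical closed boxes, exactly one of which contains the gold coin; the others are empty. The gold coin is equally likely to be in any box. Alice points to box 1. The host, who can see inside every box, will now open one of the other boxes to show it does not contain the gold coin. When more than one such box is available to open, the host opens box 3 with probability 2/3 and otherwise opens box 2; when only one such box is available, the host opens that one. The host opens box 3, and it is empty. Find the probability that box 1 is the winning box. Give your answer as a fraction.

Condition on the true location of the gold coin.
If it is in box 1 (prior 1/3): box 3 is available, opened with probability 2/3; weight (1/3)·(2/3) = 2/9.
If it is in box 2 (prior 1/3): only box 3 is available, probability 1; weight (1/3)·1 = 1/3.
If it is in box 3 (prior 1/3): the host opened box 3, so this case is ruled out; weight (1/3)·0 = 0.
The weights sum to 5/9.
So P(the gold coin in box 1 | the host opened box 3) = (2/9) / (5/9) = 2/5.

2/5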